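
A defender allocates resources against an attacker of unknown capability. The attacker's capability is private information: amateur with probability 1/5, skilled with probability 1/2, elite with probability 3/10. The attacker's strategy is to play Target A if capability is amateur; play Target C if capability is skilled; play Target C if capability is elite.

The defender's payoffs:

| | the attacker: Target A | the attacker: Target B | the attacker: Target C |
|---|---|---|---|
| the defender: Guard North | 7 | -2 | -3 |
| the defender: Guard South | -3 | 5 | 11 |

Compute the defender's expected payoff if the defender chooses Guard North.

-1

E[Guard North] = 1/5·7 + 1/2·(-3) + 3/10·(-3) = 7/5 + (-3/2) + (-9/10) = -1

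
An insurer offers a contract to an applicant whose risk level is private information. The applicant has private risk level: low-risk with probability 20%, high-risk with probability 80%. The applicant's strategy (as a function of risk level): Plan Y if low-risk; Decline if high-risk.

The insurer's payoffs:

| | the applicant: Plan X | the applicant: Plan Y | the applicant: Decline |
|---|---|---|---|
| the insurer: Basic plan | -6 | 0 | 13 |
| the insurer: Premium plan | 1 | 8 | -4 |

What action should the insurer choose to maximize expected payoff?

Basic plan

Compute the insurer's expected payoff for each action, taking the expectation over the applicant's type.
E[Basic plan] = 0.2·(0) + 0.8·(13) = 10.4
E[Premium plan] = 0.2·(8) + 0.8·(-4) = -1.6
Best response: Basic plan (10.4 is the largest).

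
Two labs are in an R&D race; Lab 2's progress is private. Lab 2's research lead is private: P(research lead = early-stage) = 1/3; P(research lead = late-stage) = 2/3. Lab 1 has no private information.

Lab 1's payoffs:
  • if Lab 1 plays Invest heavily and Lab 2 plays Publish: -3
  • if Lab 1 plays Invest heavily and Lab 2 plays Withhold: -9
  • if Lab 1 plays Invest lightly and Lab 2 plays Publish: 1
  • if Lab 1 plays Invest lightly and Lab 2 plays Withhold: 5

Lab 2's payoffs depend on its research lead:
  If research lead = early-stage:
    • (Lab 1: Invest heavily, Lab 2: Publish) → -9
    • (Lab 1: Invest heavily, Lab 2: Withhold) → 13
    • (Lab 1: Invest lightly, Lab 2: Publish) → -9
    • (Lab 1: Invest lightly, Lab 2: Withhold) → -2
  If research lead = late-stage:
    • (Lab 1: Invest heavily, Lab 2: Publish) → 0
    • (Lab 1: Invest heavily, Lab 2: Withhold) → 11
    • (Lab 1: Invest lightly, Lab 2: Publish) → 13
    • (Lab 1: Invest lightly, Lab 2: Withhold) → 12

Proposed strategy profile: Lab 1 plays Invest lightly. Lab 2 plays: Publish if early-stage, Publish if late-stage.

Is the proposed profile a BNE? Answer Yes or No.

No

Lab 1 plays Invest lightly: E[Invest lightly] = 1/3·(1) + 2/3·(1) = 1; E[Invest heavily] = -3. Best-responding. ✓
Lab 2 (research lead early-stage), facing Invest lightly: Publish gives -9, Withhold gives -2. Proposed Publish is not best — profitable deviation exists. ✗
Lab 2 (research lead late-stage), facing Invest lightly: Publish gives 13, Withhold gives 12. Proposed Publish is best. ✓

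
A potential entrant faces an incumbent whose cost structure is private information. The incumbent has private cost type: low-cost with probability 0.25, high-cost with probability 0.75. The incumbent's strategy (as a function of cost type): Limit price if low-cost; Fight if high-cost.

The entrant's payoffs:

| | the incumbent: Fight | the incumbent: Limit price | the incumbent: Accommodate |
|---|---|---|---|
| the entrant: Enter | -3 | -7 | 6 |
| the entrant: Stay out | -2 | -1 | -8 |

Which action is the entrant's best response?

Stay out

E[Enter] = 0.25·(-7) + 0.75·(-3) = -4
E[Stay out] = 0.25·(-1) + 0.75·(-2) = -1.75
Best response: Stay out (-1.75 is the largest).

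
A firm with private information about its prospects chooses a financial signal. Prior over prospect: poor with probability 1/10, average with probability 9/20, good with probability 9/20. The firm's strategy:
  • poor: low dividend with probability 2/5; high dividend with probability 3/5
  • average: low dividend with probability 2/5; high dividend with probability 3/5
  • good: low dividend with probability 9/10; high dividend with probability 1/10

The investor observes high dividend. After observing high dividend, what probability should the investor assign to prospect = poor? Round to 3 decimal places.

0.160

P(high dividend) = (1/10)·(3/5) + (9/20)·(3/5) + (9/20)·(1/10) = 3/8
P(poor | high dividend) = ((1/10)·(3/5)) / (3/8) = (3/50) / (3/8) = 4/25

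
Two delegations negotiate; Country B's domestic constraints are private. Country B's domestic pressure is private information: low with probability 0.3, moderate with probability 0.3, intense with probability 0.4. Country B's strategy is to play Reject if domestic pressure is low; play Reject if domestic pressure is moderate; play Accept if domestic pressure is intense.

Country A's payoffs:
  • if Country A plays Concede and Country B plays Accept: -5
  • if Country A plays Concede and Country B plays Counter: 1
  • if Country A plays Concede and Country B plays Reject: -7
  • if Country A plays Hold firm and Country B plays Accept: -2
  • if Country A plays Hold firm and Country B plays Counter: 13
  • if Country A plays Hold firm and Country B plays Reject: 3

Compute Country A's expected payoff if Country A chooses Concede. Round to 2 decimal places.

E[Concede] = 0.3·(-7) + 0.3·(-7) + 0.4·(-5) = (-2.1) + (-2.1) + (-2) = -6.2

-6.20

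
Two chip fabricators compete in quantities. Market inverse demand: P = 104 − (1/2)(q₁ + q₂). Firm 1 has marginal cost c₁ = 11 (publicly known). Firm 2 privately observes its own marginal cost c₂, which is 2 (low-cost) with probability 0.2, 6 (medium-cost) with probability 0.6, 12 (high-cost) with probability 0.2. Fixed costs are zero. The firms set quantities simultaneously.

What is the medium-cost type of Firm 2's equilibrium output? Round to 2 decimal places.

68.53

Type-c best response for Firm 2: q₂(c) = (104 − c) − q₁/2.
Firm 1 maximizes expected profit; its first-order condition is 104 − q₁ − (1/2)E[q₂] − 11 = 0.
Substituting E[q₂] and solving: E[c₂] = 6.4, so q₁ = (104 − 2·11 + 6.4)/(3/2) = 58.9333.
q₂(medium-cost) = (104 − 6 − (1/2)·58.9333) = 68.5333.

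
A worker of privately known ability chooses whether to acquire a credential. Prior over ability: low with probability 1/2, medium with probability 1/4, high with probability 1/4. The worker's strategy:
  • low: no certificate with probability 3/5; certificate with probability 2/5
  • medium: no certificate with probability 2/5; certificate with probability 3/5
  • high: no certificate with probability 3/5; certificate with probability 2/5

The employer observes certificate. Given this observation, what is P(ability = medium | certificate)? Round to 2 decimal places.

P(certificate) = (1/2)·(2/5) + (1/4)·(3/5) + (1/4)·(2/5) = 9/20
P(medium | certificate) = ((1/4)·(3/5)) / (9/20) = (3/20) / (9/20) = 1/3

0.33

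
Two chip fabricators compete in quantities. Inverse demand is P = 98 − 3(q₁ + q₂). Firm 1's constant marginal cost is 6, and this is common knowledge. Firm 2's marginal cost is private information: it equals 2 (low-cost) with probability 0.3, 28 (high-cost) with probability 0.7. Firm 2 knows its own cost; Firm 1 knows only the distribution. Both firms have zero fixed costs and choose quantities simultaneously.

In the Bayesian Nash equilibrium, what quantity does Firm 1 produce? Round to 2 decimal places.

Firm 2 with cost c maximizes (98 − 3(q₁+q₂) − c)·q₂, giving q₂(c) = (98 − c − 3q₁)/6.
E[c₂] = 0.3·2 + 0.7·28 = 20.2
Firm 1's FOC against E[q₂] yields q₁ = (98 − 2·6 + E[c₂])/9 = (98 − 12 + 20.2)/9 = 11.8.

11.80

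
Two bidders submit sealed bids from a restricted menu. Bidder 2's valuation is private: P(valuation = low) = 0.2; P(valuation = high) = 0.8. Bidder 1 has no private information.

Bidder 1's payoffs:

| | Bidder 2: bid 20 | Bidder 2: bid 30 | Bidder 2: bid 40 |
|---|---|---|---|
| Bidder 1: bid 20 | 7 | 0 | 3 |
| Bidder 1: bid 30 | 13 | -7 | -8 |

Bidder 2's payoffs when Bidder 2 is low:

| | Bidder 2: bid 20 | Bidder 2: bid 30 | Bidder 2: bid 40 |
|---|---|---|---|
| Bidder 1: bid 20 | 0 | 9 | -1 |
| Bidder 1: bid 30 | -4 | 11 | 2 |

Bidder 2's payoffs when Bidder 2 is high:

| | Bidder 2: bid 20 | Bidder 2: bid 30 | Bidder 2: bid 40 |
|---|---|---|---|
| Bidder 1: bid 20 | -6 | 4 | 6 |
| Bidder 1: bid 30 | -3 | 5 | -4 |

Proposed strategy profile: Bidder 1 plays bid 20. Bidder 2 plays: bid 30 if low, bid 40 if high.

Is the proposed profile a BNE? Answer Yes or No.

Bidder 1 plays bid 20: E[bid 20] = 0.2·(0) + 0.8·(3) = 2.4; E[bid 30] = -7.8. Best-responding. ✓
Bidder 2 (valuation low), facing bid 20: bid 20 gives 0, bid 30 gives 9, bid 40 gives -1. Proposed bid 30 is best. ✓
Bidder 2 (valuation high), facing bid 20: bid 20 gives -6, bid 30 gives 4, bid 40 gives 6. Proposed bid 40 is best. ✓

Yes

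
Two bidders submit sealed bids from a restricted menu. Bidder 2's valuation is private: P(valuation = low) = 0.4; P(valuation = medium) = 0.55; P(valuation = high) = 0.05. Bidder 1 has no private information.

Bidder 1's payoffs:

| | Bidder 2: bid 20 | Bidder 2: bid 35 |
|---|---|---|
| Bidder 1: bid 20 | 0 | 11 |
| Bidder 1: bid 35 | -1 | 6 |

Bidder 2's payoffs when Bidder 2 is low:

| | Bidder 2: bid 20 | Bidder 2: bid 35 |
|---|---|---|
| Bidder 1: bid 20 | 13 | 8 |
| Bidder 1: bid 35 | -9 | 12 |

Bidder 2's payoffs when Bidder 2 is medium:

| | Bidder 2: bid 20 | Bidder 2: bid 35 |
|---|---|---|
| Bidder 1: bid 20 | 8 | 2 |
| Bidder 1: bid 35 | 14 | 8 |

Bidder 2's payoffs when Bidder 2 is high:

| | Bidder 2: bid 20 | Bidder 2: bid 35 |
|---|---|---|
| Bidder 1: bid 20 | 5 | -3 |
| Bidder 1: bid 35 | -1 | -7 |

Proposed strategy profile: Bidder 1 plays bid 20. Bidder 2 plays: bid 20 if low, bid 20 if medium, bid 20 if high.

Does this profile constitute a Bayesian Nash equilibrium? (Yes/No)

Yes

Bidder 1 plays bid 20: E[bid 20] = 0.4·(0) + 0.55·(0) + 0.05·(0) = 0; E[bid 35] = -1. Best-responding. ✓
Bidder 2 (valuation low), facing bid 20: bid 20 gives 13, bid 35 gives 8. Proposed bid 20 is best. ✓
Bidder 2 (valuation medium), facing bid 20: bid 20 gives 8, bid 35 gives 2. Proposed bid 20 is best. ✓
Bidder 2 (valuation high), facing bid 20: bid 20 gives 5, bid 35 gives -3. Proposed bid 20 is best. ✓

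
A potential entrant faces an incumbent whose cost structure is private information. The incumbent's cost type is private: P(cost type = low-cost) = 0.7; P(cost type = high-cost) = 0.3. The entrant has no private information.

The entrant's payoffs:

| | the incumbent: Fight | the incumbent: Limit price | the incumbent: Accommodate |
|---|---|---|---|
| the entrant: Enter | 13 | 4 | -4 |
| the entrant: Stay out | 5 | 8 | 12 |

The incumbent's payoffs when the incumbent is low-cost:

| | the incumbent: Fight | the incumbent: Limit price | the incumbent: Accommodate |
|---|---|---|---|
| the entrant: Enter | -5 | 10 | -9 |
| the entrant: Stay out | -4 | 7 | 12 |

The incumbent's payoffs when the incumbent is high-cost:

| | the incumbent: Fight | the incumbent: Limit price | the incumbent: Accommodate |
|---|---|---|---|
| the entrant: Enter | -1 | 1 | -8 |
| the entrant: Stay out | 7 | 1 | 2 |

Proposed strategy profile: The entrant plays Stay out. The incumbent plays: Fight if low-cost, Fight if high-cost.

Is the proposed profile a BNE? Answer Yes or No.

The entrant plays Stay out: E[Stay out] = 0.7·(5) + 0.3·(5) = 5; E[Enter] = 13. Not best-responding. ✗
The incumbent (cost type low-cost), facing Stay out: Fight gives -4, Limit price gives 7, Accommodate gives 12. Proposed Fight is not best — profitable deviation exists. ✗
The incumbent (cost type high-cost), facing Stay out: Fight gives 7, Limit price gives 1, Accommodate gives 2. Proposed Fight is best. ✓

No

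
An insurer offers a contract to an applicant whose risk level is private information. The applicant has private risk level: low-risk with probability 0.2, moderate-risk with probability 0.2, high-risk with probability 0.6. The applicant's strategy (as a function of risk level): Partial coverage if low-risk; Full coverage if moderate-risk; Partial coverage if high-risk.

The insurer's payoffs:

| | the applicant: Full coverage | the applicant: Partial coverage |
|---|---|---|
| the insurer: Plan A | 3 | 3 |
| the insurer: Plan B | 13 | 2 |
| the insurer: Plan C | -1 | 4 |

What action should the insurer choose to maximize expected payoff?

Plan B

E[Plan A] = 0.2·(3) + 0.2·(3) + 0.6·(3) = 3
E[Plan B] = 0.2·(2) + 0.2·(13) + 0.6·(2) = 4.2
E[Plan C] = 0.2·(4) + 0.2·(-1) + 0.6·(4) = 3
Best response: Plan B (4.2 is the largest).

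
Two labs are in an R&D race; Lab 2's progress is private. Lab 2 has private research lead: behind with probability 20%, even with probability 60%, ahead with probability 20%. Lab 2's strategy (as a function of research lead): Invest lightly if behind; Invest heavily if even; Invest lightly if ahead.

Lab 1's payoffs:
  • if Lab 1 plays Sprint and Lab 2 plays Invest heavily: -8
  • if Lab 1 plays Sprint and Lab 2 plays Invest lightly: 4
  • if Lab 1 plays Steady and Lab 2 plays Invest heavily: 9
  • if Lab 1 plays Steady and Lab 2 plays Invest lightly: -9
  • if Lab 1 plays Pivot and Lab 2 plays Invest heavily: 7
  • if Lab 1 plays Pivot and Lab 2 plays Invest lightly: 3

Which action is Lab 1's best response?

Pivot

Compute Lab 1's expected payoff for each action, taking the expectation over Lab 2's type.
E[Sprint] = 0.2·(4) + 0.6·(-8) + 0.2·(4) = -3.2
E[Steady] = 0.2·(-9) + 0.6·(9) + 0.2·(-9) = 1.8
E[Pivot] = 0.2·(3) + 0.6·(7) + 0.2·(3) = 5.4
Best response: Pivot (5.4 is the largest).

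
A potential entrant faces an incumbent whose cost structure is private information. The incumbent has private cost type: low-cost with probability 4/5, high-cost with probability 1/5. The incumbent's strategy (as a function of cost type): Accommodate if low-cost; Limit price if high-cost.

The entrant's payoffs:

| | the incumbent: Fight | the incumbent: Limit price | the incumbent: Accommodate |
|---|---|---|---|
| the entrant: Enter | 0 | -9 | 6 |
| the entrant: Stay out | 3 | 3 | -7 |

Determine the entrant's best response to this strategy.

Enter

Compute the entrant's expected payoff for each action, taking the expectation over the incumbent's type.
E[Enter] = 4/5·(6) + 1/5·(-9) = 3
E[Stay out] = 4/5·(-7) + 1/5·(3) = -5
Best response: Enter (3 is the largest).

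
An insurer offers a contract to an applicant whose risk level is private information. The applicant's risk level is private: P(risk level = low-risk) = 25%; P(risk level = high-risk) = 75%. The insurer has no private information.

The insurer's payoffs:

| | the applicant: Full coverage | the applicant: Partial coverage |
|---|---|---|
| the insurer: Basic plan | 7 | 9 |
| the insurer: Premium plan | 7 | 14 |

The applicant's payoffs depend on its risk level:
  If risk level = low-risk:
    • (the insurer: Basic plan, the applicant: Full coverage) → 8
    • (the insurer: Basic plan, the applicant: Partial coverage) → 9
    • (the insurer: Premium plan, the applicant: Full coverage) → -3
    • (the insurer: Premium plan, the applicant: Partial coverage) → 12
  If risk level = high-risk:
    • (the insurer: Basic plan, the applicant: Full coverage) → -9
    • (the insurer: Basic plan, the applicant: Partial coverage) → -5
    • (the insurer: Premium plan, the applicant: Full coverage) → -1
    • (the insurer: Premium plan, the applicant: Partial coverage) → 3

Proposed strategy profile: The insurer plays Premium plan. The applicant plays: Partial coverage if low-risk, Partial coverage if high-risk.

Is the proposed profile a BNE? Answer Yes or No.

Yes

A profile is a BNE iff every type of every player is best-responding given beliefs about the other side.
The insurer plays Premium plan: E[Premium plan] = 0.25·(14) + 0.75·(14) = 14; E[Basic plan] = 9. Best-responding. ✓
The applicant (risk level low-risk), facing Premium plan: Full coverage gives -3, Partial coverage gives 12. Proposed Partial coverage is best. ✓
The applicant (risk level high-risk), facing Premium plan: Full coverage gives -1, Partial coverage gives 3. Proposed Partial coverage is best. ✓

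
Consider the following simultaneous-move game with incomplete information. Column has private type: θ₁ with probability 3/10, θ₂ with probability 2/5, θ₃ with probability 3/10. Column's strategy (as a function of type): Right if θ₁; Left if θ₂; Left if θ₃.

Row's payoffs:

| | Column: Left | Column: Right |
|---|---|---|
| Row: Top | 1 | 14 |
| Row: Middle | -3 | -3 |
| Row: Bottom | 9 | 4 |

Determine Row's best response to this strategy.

E[Top] = 3/10·(14) + 2/5·(1) + 3/10·(1) = 49/10
E[Middle] = 3/10·(-3) + 2/5·(-3) + 3/10·(-3) = -3
E[Bottom] = 3/10·(4) + 2/5·(9) + 3/10·(9) = 15/2
Best response: Bottom (15/2 is the largest).

Bottom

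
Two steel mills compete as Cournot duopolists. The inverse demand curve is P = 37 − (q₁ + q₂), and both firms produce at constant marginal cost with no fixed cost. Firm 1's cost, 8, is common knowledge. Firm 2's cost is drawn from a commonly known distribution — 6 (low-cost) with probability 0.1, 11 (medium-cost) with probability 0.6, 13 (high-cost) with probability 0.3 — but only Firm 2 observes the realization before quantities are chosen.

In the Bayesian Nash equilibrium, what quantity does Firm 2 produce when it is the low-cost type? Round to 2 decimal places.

Firm 2 with cost c maximizes (37 − (q₁+q₂) − c)·q₂, giving q₂(c) = (37 − c − q₁)/2.
E[c₂] = 0.1·6 + 0.6·11 + 0.3·13 = 11.1
Firm 1's FOC against E[q₂] yields q₁ = (37 − 2·8 + E[c₂])/3 = (37 − 16 + 11.1)/3 = 10.7.
q₂(low-cost) = (37 − 6 − 10.7)/2 = 10.15.

10.15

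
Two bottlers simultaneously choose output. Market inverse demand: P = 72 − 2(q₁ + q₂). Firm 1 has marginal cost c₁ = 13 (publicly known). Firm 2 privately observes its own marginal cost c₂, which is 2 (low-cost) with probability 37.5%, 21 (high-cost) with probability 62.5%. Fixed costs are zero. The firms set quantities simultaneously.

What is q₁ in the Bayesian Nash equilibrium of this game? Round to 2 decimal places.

9.98

Firm 2 with cost c maximizes (72 − 2(q₁+q₂) − c)·q₂, giving q₂(c) = (72 − c − 2q₁)/4.
E[c₂] = 0.375·2 + 0.625·21 = 13.875
Firm 1's FOC against E[q₂] yields q₁ = (72 − 2·13 + E[c₂])/6 = (72 − 26 + 13.875)/6 = 9.97917.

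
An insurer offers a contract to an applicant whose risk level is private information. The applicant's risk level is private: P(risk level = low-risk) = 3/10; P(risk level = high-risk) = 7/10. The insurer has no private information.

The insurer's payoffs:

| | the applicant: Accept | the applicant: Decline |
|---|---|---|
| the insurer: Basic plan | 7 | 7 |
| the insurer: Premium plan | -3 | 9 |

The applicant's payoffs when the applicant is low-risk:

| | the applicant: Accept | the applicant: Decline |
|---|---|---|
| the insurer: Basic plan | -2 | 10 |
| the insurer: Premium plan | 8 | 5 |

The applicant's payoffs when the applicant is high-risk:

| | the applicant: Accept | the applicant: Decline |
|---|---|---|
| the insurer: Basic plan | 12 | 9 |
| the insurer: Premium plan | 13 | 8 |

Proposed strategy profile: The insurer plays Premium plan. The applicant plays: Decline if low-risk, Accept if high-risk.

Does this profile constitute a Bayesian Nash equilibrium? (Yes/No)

The insurer plays Premium plan: E[Premium plan] = 3/10·(9) + 7/10·(-3) = 3/5; E[Basic plan] = 7. Not best-responding. ✗
The applicant (risk level low-risk), facing Premium plan: Accept gives 8, Decline gives 5. Proposed Decline is not best — profitable deviation exists. ✗
The applicant (risk level high-risk), facing Premium plan: Accept gives 13, Decline gives 8. Proposed Accept is best. ✓

No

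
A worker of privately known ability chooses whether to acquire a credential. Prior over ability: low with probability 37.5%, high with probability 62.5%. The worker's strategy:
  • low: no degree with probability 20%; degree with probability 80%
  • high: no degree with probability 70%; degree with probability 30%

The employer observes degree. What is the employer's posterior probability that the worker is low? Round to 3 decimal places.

0.615

Apply Bayes' rule using the sender's strategy as the likelihood.
P(degree) = 0.375·0.8 + 0.625·0.3 = 0.4875
P(low | degree) = (0.375·0.8) / 0.4875 = 0.3 / 0.4875 = 0.615385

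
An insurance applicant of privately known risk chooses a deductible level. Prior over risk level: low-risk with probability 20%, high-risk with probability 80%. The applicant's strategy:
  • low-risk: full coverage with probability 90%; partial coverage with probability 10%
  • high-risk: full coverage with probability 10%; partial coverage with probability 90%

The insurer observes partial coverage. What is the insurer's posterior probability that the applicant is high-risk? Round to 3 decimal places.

Apply Bayes' rule using the sender's strategy as the likelihood.
P(partial coverage) = 0.2·0.1 + 0.8·0.9 = 0.74
P(high-risk | partial coverage) = (0.8·0.9) / 0.74 = 0.72 / 0.74 = 0.972973

0.973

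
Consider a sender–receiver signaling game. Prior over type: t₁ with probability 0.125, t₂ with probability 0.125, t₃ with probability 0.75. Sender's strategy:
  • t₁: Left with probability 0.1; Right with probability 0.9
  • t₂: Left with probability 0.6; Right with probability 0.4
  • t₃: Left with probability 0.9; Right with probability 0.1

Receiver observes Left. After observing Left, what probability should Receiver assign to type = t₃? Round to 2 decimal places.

0.89

Apply Bayes' rule using the sender's strategy as the likelihood.
P(Left) = 0.125·0.1 + 0.125·0.6 + 0.75·0.9 = 0.7625
P(t₃ | Left) = (0.75·0.9) / 0.7625 = 0.675 / 0.7625 = 0.885246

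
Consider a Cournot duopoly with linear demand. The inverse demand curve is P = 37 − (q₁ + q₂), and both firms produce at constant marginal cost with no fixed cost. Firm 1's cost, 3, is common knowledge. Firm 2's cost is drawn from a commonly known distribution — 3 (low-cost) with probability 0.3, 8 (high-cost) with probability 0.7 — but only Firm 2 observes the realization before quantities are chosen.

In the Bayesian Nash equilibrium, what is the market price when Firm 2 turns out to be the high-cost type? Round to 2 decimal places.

Type-c best response for Firm 2: q₂(c) = (37 − c)/2 − q₁/2.
Firm 1 maximizes expected profit; its first-order condition is 37 − 2q₁ − E[q₂] − 3 = 0.
Substituting E[q₂] and solving: E[c₂] = 6.5, so q₁ = (37 − 2·3 + 6.5)/3 = 12.5.
q₂(high-cost) = 8.25, so P = 37 − (12.5 + 8.25) = 16.25.

16.25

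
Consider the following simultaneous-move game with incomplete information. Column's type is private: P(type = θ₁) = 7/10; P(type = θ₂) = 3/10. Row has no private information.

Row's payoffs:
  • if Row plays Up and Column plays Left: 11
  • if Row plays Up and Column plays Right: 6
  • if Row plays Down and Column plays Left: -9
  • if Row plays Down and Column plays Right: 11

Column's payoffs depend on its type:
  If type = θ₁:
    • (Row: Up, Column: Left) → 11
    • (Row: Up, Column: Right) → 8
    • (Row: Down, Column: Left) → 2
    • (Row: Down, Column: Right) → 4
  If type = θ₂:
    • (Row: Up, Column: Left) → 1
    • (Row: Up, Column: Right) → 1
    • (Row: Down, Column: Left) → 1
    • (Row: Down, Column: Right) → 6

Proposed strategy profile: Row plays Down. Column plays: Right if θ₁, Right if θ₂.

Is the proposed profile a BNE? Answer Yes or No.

Yes

Row plays Down: E[Down] = 7/10·(11) + 3/10·(11) = 11; E[Up] = 6. Best-responding. ✓
Column (type θ₁), facing Down: Left gives 2, Right gives 4. Proposed Right is best. ✓
Column (type θ₂), facing Down: Left gives 1, Right gives 6. Proposed Right is best. ✓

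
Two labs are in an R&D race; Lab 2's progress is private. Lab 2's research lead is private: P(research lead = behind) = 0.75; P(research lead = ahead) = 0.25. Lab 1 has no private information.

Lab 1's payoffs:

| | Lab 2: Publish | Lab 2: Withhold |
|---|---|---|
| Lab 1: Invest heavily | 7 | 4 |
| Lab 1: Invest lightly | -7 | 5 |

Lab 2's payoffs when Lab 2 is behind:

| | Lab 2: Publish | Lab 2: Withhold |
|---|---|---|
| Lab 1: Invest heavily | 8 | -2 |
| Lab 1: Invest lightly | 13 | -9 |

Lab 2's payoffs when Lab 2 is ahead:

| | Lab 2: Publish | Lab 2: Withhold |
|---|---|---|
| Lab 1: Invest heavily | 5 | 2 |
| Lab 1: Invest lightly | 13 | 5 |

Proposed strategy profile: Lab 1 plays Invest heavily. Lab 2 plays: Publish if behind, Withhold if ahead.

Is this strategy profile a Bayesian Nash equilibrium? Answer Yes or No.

Lab 1 plays Invest heavily: E[Invest heavily] = 0.75·(7) + 0.25·(4) = 6.25; E[Invest lightly] = -4. Best-responding. ✓
Lab 2 (research lead behind), facing Invest heavily: Publish gives 8, Withhold gives -2. Proposed Publish is best. ✓
Lab 2 (research lead ahead), facing Invest heavily: Publish gives 5, Withhold gives 2. Proposed Withhold is not best — profitable deviation exists. ✗

No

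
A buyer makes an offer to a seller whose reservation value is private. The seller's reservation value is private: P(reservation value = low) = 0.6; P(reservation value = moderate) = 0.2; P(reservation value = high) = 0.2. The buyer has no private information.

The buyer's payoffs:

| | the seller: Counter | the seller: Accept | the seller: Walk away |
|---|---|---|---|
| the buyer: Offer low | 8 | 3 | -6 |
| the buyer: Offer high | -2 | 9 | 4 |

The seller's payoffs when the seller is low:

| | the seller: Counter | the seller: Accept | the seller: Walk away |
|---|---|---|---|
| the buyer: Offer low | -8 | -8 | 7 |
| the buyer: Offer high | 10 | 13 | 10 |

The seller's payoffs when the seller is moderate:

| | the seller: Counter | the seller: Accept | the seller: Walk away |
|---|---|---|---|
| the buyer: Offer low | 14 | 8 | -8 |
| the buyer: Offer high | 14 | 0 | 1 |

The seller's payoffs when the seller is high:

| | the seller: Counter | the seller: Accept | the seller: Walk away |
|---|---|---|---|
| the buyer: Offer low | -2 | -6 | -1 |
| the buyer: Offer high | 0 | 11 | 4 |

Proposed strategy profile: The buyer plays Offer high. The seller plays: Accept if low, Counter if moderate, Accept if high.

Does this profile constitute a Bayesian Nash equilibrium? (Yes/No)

The buyer plays Offer high: E[Offer high] = 0.6·(9) + 0.2·(-2) + 0.2·(9) = 6.8; E[Offer low] = 4. Best-responding. ✓
The seller (reservation value low), facing Offer high: Counter gives 10, Accept gives 13, Walk away gives 10. Proposed Accept is best. ✓
The seller (reservation value moderate), facing Offer high: Counter gives 14, Accept gives 0, Walk away gives 1. Proposed Counter is best. ✓
The seller (reservation value high), facing Offer high: Counter gives 0, Accept gives 11, Walk away gives 4. Proposed Accept is best. ✓

Yes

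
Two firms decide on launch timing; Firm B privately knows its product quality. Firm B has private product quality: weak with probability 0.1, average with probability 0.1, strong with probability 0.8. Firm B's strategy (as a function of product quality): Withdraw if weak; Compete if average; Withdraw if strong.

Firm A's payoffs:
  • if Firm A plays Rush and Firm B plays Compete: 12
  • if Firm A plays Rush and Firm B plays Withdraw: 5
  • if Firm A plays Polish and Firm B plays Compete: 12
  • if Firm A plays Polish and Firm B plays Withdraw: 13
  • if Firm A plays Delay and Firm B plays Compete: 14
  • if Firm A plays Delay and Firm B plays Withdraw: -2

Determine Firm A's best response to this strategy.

Compute Firm A's expected payoff for each action, taking the expectation over Firm B's type.
E[Rush] = 0.1·(5) + 0.1·(12) + 0.8·(5) = 5.7
E[Polish] = 0.1·(13) + 0.1·(12) + 0.8·(13) = 12.9
E[Delay] = 0.1·(-2) + 0.1·(14) + 0.8·(-2) = -0.4
Best response: Polish (12.9 is the largest).

Polish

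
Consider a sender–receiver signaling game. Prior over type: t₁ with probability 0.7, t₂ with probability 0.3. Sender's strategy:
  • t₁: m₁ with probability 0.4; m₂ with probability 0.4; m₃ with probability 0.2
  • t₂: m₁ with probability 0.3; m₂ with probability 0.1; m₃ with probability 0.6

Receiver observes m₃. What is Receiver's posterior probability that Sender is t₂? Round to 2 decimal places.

P(m₃) = 0.7·0.2 + 0.3·0.6 = 0.32
P(t₂ | m₃) = (0.3·0.6) / 0.32 = 0.18 / 0.32 = 0.5625

0.56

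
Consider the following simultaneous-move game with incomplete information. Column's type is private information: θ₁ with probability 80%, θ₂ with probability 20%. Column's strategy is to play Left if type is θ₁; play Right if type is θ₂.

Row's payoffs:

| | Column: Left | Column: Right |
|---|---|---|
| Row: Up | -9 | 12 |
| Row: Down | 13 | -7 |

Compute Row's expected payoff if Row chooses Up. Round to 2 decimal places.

-4.80

E[Up] = 0.8·(-9) + 0.2·12 = (-7.2) + 2.4 = -4.8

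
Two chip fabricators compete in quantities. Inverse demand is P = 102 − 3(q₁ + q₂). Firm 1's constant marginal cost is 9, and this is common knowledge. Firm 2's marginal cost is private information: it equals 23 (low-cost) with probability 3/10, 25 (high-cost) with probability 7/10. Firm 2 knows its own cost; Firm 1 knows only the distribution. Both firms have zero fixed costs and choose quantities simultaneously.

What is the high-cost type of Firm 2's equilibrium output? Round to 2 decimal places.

Firm 2 with cost c maximizes (102 − 3(q₁+q₂) − c)·q₂, giving q₂(c) = (102 − c − 3q₁)/6.
E[c₂] = 3/10·23 + 7/10·25 = 24.4
Firm 1's FOC against E[q₂] yields q₁ = (102 − 2·9 + E[c₂])/9 = (102 − 18 + 24.4)/9 = 12.0444.
q₂(high-cost) = (102 − 25 − 3·12.0444)/6 = 6.81111.

6.81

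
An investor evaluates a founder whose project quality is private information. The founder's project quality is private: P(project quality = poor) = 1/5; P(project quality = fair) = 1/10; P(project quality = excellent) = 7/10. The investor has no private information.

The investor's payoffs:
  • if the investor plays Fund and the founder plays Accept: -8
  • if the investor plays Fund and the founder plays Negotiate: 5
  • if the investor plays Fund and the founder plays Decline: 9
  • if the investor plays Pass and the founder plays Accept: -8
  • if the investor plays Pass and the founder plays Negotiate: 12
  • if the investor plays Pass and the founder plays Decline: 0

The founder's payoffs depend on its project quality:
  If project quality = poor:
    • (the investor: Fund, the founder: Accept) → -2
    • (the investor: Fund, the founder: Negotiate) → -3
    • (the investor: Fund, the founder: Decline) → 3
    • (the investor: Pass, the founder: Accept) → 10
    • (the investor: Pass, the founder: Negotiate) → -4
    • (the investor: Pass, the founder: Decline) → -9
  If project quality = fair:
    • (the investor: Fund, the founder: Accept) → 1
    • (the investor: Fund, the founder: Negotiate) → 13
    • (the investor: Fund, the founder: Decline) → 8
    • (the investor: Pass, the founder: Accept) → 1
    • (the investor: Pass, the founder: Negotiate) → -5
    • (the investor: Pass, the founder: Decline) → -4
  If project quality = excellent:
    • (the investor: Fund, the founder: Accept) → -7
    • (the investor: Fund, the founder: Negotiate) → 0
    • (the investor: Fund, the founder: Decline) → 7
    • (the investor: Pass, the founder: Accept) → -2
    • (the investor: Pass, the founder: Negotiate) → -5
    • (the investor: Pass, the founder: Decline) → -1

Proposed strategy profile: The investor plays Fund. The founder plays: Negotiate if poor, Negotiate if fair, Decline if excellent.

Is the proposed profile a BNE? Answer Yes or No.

No

The investor plays Fund: E[Fund] = 1/5·(5) + 1/10·(5) + 7/10·(9) = 39/5; E[Pass] = 18/5. Best-responding. ✓
The founder (project quality poor), facing Fund: Accept gives -2, Negotiate gives -3, Decline gives 3. Proposed Negotiate is not best — profitable deviation exists. ✗
The founder (project quality fair), facing Fund: Accept gives 1, Negotiate gives 13, Decline gives 8. Proposed Negotiate is best. ✓
The founder (project quality excellent), facing Fund: Accept gives -7, Negotiate gives 0, Decline gives 7. Proposed Decline is best. ✓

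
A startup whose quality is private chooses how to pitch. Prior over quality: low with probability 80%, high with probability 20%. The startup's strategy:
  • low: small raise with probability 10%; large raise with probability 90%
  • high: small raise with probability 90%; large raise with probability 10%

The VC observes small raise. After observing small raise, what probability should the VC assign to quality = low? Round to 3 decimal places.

0.308

P(small raise) = 0.8·0.1 + 0.2·0.9 = 0.26
P(low | small raise) = (0.8·0.1) / 0.26 = 0.08 / 0.26 = 0.307692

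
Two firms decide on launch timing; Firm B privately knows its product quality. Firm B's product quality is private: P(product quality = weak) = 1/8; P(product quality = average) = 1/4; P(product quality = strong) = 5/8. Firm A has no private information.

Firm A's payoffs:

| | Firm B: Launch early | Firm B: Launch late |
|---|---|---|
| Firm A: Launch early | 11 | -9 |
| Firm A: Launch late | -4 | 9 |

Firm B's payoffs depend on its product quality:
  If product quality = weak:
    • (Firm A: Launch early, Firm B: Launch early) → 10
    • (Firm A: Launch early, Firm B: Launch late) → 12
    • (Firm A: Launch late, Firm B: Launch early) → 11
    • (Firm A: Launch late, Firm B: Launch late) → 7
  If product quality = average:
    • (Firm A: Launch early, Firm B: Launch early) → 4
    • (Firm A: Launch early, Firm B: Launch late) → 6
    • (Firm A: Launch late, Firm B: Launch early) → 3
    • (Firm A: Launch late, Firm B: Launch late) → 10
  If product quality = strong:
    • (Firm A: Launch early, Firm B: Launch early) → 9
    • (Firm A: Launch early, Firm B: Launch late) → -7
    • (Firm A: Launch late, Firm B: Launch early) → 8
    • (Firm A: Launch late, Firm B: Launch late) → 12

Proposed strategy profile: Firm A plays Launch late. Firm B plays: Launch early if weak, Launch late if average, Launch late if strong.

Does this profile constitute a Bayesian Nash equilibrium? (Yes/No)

Yes

Firm A plays Launch late: E[Launch late] = 1/8·(-4) + 1/4·(9) + 5/8·(9) = 59/8; E[Launch early] = -13/2. Best-responding. ✓
Firm B (product quality weak), facing Launch late: Launch early gives 11, Launch late gives 7. Proposed Launch early is best. ✓
Firm B (product quality average), facing Launch late: Launch early gives 3, Launch late gives 10. Proposed Launch late is best. ✓
Firm B (product quality strong), facing Launch late: Launch early gives 8, Launch late gives 12. Proposed Launch late is best. ✓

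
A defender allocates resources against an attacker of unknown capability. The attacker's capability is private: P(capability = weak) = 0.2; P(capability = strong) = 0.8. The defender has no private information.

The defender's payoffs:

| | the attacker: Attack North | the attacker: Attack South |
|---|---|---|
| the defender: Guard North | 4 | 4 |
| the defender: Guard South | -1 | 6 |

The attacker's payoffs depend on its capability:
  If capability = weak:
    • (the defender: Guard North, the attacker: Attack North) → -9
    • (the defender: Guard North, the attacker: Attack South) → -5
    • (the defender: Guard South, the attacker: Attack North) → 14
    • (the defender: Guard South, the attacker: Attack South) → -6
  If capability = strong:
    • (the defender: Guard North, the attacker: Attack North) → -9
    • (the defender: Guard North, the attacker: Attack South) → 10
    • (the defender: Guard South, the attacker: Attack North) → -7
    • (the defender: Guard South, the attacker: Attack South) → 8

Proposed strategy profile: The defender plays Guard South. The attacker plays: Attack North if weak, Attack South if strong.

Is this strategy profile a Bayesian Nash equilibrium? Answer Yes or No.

A profile is a BNE iff every type of every player is best-responding given beliefs about the other side.
The defender plays Guard South: E[Guard South] = 0.2·(-1) + 0.8·(6) = 4.6; E[Guard North] = 4. Best-responding. ✓
The attacker (capability weak), facing Guard South: Attack North gives 14, Attack South gives -6. Proposed Attack North is best. ✓
The attacker (capability strong), facing Guard South: Attack North gives -7, Attack South gives 8. Proposed Attack South is best. ✓

Yes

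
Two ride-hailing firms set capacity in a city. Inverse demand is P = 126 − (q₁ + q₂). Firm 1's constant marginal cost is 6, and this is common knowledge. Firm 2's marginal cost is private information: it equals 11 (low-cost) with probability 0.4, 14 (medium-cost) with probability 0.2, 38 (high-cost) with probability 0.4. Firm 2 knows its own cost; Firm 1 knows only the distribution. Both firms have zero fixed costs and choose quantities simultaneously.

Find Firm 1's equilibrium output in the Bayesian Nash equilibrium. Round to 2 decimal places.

Each type of Firm 2 best-responds to q₁; Firm 1 best-responds to the expected q₂ over Firm 2's types.
Firm 2 with cost c maximizes (126 − (q₁+q₂) − c)·q₂, giving q₂(c) = (126 − c − q₁)/2.
E[c₂] = 0.4·11 + 0.2·14 + 0.4·38 = 22.4
Firm 1's FOC against E[q₂] yields q₁ = (126 − 2·6 + E[c₂])/3 = (126 − 12 + 22.4)/3 = 45.4667.

45.47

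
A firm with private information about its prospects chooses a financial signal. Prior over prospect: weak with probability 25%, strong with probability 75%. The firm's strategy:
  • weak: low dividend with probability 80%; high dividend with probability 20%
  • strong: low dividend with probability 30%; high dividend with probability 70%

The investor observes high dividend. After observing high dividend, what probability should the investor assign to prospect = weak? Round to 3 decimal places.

P(high dividend) = 0.25·0.2 + 0.75·0.7 = 0.575
P(weak | high dividend) = (0.25·0.2) / 0.575 = 0.05 / 0.575 = 0.0869565

0.087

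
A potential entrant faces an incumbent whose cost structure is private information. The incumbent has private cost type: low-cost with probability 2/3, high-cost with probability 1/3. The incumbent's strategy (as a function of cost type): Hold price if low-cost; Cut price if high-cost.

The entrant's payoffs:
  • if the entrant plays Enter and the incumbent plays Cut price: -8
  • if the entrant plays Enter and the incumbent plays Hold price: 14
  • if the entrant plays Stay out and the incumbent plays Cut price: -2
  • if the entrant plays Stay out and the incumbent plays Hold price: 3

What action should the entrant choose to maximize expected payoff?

Compute the entrant's expected payoff for each action, taking the expectation over the incumbent's type.
E[Enter] = 2/3·(14) + 1/3·(-8) = 20/3
E[Stay out] = 2/3·(3) + 1/3·(-2) = 4/3
Best response: Enter (20/3 is the largest).

Enter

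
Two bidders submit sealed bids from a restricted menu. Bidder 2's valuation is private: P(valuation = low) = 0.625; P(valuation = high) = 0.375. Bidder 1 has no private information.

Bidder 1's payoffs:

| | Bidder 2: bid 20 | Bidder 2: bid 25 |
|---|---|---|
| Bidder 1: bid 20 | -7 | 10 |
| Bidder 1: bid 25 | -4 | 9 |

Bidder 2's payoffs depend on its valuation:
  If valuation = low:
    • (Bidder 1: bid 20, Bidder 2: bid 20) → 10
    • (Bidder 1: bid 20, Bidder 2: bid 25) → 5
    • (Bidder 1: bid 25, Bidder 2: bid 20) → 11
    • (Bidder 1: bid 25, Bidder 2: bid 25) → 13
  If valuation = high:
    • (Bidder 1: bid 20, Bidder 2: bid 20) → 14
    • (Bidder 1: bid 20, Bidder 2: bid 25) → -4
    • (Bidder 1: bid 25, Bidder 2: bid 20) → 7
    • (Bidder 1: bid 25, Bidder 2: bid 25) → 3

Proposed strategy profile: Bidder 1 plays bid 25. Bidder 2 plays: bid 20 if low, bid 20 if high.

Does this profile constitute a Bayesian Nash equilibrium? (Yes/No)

No

Bidder 1 plays bid 25: E[bid 25] = 0.625·(-4) + 0.375·(-4) = -4; E[bid 20] = -7. Best-responding. ✓
Bidder 2 (valuation low), facing bid 25: bid 20 gives 11, bid 25 gives 13. Proposed bid 20 is not best — profitable deviation exists. ✗
Bidder 2 (valuation high), facing bid 25: bid 20 gives 7, bid 25 gives 3. Proposed bid 20 is best. ✓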